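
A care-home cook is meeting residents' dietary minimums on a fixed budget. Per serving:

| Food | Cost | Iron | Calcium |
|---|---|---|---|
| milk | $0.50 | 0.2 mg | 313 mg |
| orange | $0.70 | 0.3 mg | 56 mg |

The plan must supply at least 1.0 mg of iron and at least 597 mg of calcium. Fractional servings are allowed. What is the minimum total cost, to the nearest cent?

Compare the cost at each extreme point of the feasible region.
milk only: max(1.0/0.2, 597/313) = 5 servings → $2.50.
orange only: max(1.0/0.3, 597/56) = 10.66 servings → $7.46.
milk + orange with both tight: 1.489 servings and 2.341 servings → $2.38.
So the least-cost plan costs $2.38.

$2.38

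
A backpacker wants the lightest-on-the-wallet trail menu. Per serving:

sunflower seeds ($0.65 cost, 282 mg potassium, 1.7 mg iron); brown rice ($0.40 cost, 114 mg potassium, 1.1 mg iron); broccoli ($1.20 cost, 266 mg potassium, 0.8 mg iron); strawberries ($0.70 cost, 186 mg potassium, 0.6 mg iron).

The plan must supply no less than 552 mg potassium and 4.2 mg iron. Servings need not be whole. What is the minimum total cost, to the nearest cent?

$1.56

Minimising a linear cost over {potassium ≥ 552, iron ≥ 4.2, servings ≥ 0} — the optimum is at a vertex, using one or two foods.
sunflower seeds only: max(552/282, 4.2/1.7) = 2.471 servings → $1.61.
brown rice only: max(552/114, 4.2/1.1) = 4.842 servings → $1.94.
broccoli only: max(552/266, 4.2/0.8) = 5.25 servings → $6.30.
strawberries only: max(552/186, 4.2/0.6) = 7 servings → $4.90.
sunflower seeds + brown rice with both tight: 1.103 servings and 2.113 servings → $1.56.
sunflower seeds + broccoli: intersection lies outside the first quadrant.
sunflower seeds + strawberries: the both-tight solution has a negative serving — not a feasible corner.
brown rice + broccoli with both tight: 3.355 servings and 0.6375 servings → $2.11.
brown rice + strawberries with both tight: 3.304 servings and 0.9427 servings → $1.98.
broccoli + strawberries with both targets exact would need a negative amount; discard.
Cheapest feasible corner: $1.56.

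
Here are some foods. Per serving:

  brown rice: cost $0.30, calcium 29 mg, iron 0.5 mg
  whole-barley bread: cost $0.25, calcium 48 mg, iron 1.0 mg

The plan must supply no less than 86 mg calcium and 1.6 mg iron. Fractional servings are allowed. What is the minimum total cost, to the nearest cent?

$0.45

Check every corner: each single food scaled to meet both minima, and each pair solved so both constraints bind.
brown rice only: max(86/29, 1.6/0.5) = 3.2 servings → $0.96.
whole-barley bread only: max(86/48, 1.6/1.0) = 1.792 servings → $0.45.
brown rice + whole-barley bread with both tight: 1.84 servings and 0.68 servings → $0.72.
Cheapest feasible corner: $0.45.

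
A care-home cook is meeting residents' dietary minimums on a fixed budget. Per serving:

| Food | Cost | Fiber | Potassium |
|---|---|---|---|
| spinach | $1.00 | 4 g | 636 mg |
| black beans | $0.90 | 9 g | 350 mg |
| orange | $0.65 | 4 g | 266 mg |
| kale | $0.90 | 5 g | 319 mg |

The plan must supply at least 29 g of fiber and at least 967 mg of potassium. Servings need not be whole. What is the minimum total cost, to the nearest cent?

$2.90

Minimising a linear cost over {fiber ≥ 29, potassium ≥ 967, servings ≥ 0} — the optimum is at a vertex, using one or two foods.
spinach only: max(29/4, 967/636) = 7.25 servings → $7.25.
black beans only: max(29/9, 967/350) = 3.222 servings → $2.90.
orange only: max(29/4, 967/266) = 7.25 servings → $4.71.
kale only: max(29/5, 967/319) = 5.8 servings → $5.22.
spinach + black beans: the both-tight solution has a negative serving — not a feasible corner.
spinach + orange with both targets exact would need a negative amount; discard.
spinach + kale: the both-tight solution has a negative serving — not a feasible corner.
black beans + orange: intersection lies outside the first quadrant.
black beans + kale: intersection lies outside the first quadrant.
orange + kale with both targets exact would need a negative amount; discard.
So the least-cost plan costs $2.90.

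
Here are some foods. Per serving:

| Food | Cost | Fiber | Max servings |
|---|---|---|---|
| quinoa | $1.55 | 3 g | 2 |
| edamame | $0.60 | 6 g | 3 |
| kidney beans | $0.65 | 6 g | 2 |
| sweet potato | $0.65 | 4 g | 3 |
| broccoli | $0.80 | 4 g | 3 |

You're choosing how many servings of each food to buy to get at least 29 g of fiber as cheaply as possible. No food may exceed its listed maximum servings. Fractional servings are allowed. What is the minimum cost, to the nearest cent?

$2.99

Cost per g of fiber: edamame $0.1000, kidney beans $0.1083, sweet potato $0.1625, broccoli $0.2000, quinoa $0.5167.
Take 3 servings of edamame: +18.0 g fiber for $1.80 (total $1.80, still need 11.0 g).
Take 1.833 servings of kidney beans: +11.0 g fiber for $1.19 (total $2.99, still need 0.0 g).
Greedy by cheapest-per-g is optimal for a single linear constraint, so the minimum cost is $2.99.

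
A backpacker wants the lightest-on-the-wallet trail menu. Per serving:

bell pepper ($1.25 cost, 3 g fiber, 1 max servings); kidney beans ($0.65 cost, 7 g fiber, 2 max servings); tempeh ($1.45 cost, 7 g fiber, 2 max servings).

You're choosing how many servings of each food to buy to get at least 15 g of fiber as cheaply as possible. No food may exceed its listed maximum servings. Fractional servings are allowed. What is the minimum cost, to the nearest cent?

Cost per g of fiber: kidney beans $0.0929, tempeh $0.2071, bell pepper $0.4167.
Take 2 servings of kidney beans: +14.0 g fiber for $1.30 (total $1.30, still need 1.0 g).
Take 0.1429 servings of tempeh: +1.0 g fiber for $0.21 (total $1.51, still need 0.0 g).
Filling from the cheapest source first is optimal under one linear minimum: $1.51.

$1.51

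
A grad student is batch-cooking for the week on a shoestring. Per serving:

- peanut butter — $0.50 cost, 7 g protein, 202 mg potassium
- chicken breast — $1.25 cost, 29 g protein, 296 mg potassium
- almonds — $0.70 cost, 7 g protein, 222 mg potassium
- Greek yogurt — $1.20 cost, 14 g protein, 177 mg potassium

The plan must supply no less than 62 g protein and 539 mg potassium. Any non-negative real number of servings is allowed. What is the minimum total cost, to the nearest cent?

Minimising a linear cost over {protein ≥ 62, potassium ≥ 539, servings ≥ 0} — the optimum is at a vertex, using one or two foods.
peanut butter only: max(62/7, 539/202) = 8.857 servings → $4.43.
chicken breast only: max(62/29, 539/296) = 2.138 servings → $2.67.
almonds only: max(62/7, 539/222) = 8.857 servings → $6.20.
Greek yogurt only: max(62/14, 539/177) = 4.429 servings → $5.31.
peanut butter + chicken breast with both targets exact would need a negative amount; discard.
peanut butter + almonds with both targets exact would need a negative amount; discard.
peanut butter + Greek yogurt with both targets exact would need a negative amount; discard.
chicken breast + almonds: the both-tight solution has a negative serving — not a feasible corner.
chicken breast + Greek yogurt: intersection lies outside the first quadrant.
almonds + Greek yogurt: the both-tight solution has a negative serving — not a feasible corner.
So the least-cost plan costs $2.67.

$2.67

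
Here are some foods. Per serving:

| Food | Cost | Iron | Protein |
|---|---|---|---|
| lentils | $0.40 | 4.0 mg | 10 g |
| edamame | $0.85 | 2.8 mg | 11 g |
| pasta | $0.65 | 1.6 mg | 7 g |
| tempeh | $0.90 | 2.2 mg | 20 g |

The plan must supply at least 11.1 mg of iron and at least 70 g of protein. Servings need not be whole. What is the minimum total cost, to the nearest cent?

With two linear requirements the optimum uses one or two foods; enumerate the corners.
lentils only: max(11.1/4.0, 70/10) = 7 servings → $2.80.
edamame only: max(11.1/2.8, 70/11) = 6.364 servings → $5.41.
pasta only: max(11.1/1.6, 70/7) = 10 servings → $6.50.
tempeh only: max(11.1/2.2, 70/20) = 5.045 servings → $4.54.
lentils + edamame with both targets exact would need a negative amount; discard.
lentils + pasta: the both-tight solution has a negative serving — not a feasible corner.
lentils + tempeh with both tight: 1.172 servings and 2.914 servings → $3.09.
edamame + pasta: intersection lies outside the first quadrant.
edamame + tempeh with both tight: 2.138 servings and 2.324 servings → $3.91.
pasta + tempeh with both tight: 4.096 servings and 2.066 servings → $4.52.
The minimum over all feasible corners is $2.80.

$2.80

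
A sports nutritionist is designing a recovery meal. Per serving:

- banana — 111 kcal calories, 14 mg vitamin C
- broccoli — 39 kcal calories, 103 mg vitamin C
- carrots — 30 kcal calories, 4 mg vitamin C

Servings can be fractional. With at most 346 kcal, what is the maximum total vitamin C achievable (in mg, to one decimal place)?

Vitamin C per kcal: broccoli 2.641, carrots 0.1333, banana 0.1261.
With no serving limits, spend the whole calories allowance on broccoli: 346 kcal / 39 kcal × 103 mg = 913.8 mg.

913.8 mg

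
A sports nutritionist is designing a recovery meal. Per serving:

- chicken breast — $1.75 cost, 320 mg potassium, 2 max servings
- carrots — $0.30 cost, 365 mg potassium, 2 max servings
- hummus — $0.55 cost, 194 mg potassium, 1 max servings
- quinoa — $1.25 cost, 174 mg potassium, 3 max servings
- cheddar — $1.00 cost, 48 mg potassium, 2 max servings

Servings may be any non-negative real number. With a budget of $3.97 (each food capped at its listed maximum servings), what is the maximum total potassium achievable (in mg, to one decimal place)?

1439.7 mg

Potassium per dollar: carrots 1217, hummus 352.7, chicken breast 182.9, quinoa 139.2, cheddar 48.
Take 2 servings of carrots: spends $0.60, +730.0 mg potassium (running total 730.0 mg).
Take 1 serving of hummus: spends $0.55, +194.0 mg potassium (running total 924.0 mg).
Take 1.611 servings of chicken breast: spends $2.82, +515.7 mg potassium (running total 1439.7 mg).
Greedy by best ratio exhausts the cost allowance optimally: 1439.7 mg.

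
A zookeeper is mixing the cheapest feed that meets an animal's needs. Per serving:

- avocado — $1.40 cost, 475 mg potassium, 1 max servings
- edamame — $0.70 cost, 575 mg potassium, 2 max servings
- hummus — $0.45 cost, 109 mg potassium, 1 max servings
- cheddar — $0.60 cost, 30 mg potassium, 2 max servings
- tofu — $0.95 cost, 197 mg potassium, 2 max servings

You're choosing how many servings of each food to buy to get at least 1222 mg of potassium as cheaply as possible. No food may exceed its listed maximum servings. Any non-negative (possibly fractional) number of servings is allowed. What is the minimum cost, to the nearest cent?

$1.61

Cost per mg of potassium: edamame $0.0012, avocado $0.0029, hummus $0.0041, tofu $0.0048, cheddar $0.0200.
Take 2 servings of edamame: +1150.0 mg potassium for $1.40 (total $1.40, still need 72.0 mg).
Take 0.1516 servings of avocado: +72.0 mg potassium for $0.21 (total $1.61, still need 0.0 mg).
Filling from the cheapest source first is optimal under one linear minimum: $1.61.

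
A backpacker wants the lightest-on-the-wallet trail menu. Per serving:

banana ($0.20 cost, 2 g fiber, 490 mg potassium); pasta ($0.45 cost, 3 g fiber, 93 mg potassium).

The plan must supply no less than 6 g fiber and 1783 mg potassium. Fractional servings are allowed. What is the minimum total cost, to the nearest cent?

$0.73

An LP optimum is at a vertex; with two nutrient constraints at most two foods are used. Check each candidate.
banana only: max(6/2, 1783/490) = 3.639 servings → $0.73.
pasta only: max(6/3, 1783/93) = 19.17 servings → $8.63.
banana + pasta with both targets exact would need a negative amount; discard.
The minimum over all feasible corners is $0.73.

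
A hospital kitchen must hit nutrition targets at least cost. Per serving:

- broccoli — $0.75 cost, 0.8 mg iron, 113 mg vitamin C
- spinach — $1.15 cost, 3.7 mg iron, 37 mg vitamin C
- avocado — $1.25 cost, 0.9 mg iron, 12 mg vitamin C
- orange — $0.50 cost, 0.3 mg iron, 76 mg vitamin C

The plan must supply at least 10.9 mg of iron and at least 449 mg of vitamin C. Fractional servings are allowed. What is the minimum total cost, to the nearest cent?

A basic optimal solution has at most two foods positive. Try each food alone and each pair with both targets met exactly.
broccoli only: max(10.9/0.8, 449/113) = 13.62 servings → $10.22.
spinach only: max(10.9/3.7, 449/37) = 12.14 servings → $13.96.
avocado only: max(10.9/0.9, 449/12) = 37.42 servings → $46.77.
orange only: max(10.9/0.3, 449/76) = 36.33 servings → $18.17.
broccoli + spinach with both tight: 3.238 servings and 2.246 servings → $5.01.
broccoli + avocado with both tight: 2.967 servings and 9.473 servings → $14.07.
broccoli + orange with both targets exact would need a negative amount; discard.
spinach + avocado with both targets exact would need a negative amount; discard.
spinach + orange with both tight: 2.568 servings and 4.658 servings → $5.28.
avocado + orange with both tight: 10.71 servings and 4.218 servings → $15.49.
So the least-cost plan costs $5.01.

$5.01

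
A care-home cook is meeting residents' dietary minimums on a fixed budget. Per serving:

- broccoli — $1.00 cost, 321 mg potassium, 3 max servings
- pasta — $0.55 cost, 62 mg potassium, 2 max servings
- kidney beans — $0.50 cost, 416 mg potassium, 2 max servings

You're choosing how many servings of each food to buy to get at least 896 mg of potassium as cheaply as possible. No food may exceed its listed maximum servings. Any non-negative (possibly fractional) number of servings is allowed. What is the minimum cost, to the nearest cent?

$1.20

Cost per mg of potassium: kidney beans $0.0012, broccoli $0.0031, pasta $0.0089.
Take 2 servings of kidney beans: +832.0 mg potassium for $1.00 (total $1.00, still need 64.0 mg).
Take 0.1994 servings of broccoli: +64.0 mg potassium for $0.20 (total $1.20, still need 0.0 mg).
Greedy by cheapest-per-mg is optimal for a single linear constraint, so the minimum cost is $1.20.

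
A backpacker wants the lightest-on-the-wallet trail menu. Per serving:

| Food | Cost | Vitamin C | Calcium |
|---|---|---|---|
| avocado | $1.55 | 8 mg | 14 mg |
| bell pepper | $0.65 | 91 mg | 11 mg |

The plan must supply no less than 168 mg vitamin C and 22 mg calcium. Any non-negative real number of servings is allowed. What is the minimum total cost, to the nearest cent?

Two binding constraints pin down two serving amounts, so the optimal mix uses at most two foods. The candidates are each food alone (scaled to the tighter of vitamin C/calcium) and each pair with both constraints tight.
avocado only: max(168/8, 22/14) = 21 servings → $32.55.
bell pepper only: max(168/91, 22/11) = 2 servings → $1.30.
avocado + bell pepper with both tight: 0.1298 servings and 1.835 servings → $1.39.
The minimum over all feasible corners is $1.30.

$1.30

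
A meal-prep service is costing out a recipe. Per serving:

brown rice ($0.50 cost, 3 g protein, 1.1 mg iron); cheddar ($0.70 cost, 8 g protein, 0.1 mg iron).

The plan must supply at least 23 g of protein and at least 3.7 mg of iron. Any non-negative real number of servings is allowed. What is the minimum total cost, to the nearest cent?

brown rice only: max(23/3, 3.7/1.1) = 7.667 servings → $3.83.
cheddar only: max(23/8, 3.7/0.1) = 37 servings → $25.90.
brown rice + cheddar with both tight: 3.212 servings and 1.671 servings → $2.78.
So the least-cost plan costs $2.78.

$2.78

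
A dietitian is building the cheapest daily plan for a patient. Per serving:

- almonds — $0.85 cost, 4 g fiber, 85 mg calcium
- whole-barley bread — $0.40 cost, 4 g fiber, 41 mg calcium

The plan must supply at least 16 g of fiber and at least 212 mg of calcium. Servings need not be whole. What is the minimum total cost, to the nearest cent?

The cheapest plan sits at a corner of the feasible region — with two constraints it uses at most two foods.
almonds only: max(16/4, 212/85) = 4 servings → $3.40.
whole-barley bread only: max(16/4, 212/41) = 5.171 servings → $2.07.
almonds + whole-barley bread with both tight: 1.091 servings and 2.909 servings → $2.09.
The minimum over all feasible corners is $2.07.

$2.07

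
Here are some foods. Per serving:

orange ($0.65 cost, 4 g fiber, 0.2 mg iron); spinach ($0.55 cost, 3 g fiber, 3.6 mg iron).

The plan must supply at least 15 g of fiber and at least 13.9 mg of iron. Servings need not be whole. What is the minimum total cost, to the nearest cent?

Check every corner: each single food scaled to meet both minima, and each pair solved so both constraints bind.
orange only: max(15/4, 13.9/0.2) = 69.5 servings → $45.17.
spinach only: max(15/3, 13.9/3.6) = 5 servings → $2.75.
orange + spinach with both tight: 0.8913 servings and 3.812 servings → $2.68.
The minimum over all feasible corners is $2.68.

$2.68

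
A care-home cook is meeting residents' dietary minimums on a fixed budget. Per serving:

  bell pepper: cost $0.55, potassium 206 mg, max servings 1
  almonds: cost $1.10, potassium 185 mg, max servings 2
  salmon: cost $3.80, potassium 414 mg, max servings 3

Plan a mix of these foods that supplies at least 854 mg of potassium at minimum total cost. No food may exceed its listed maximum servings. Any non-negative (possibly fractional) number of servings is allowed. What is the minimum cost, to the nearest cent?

$5.30

Cost per mg of potassium: bell pepper $0.0027, almonds $0.0059, salmon $0.0092.
Take 1 serving of bell pepper: +206.0 mg potassium for $0.55 (total $0.55, still need 648.0 mg).
Take 2 servings of almonds: +370.0 mg potassium for $2.20 (total $2.75, still need 278.0 mg).
Take 0.6715 servings of salmon: +278.0 mg potassium for $2.55 (total $5.30, still need 0.0 mg).
Greedy by cheapest-per-mg is optimal for a single linear constraint, so the minimum cost is $5.30.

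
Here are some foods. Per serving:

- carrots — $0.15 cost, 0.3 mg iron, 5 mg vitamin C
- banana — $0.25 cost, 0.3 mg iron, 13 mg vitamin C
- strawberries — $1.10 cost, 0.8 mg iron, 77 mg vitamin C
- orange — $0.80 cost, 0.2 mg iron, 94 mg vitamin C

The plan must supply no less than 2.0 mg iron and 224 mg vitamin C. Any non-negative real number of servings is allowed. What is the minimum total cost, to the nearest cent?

$2.47

Compare the cost at each extreme point of the feasible region.
carrots only: max(2.0/0.3, 224/5) = 44.8 servings → $6.72.
banana only: max(2.0/0.3, 224/13) = 17.23 servings → $4.31.
strawberries only: max(2.0/0.8, 224/77) = 2.909 servings → $3.20.
orange only: max(2.0/0.2, 224/94) = 10 servings → $8.00.
carrots + banana with both targets exact would need a negative amount; discard.
carrots + strawberries: the both-tight solution has a negative serving — not a feasible corner.
carrots + orange with both tight: 5.265 servings and 2.103 servings → $2.47.
banana + strawberries: intersection lies outside the first quadrant.
banana + orange with both tight: 5.594 servings and 1.609 servings → $2.69.
strawberries + orange with both tight: 2.395 servings and 0.4214 servings → $2.97.
The minimum over all feasible corners is $2.47.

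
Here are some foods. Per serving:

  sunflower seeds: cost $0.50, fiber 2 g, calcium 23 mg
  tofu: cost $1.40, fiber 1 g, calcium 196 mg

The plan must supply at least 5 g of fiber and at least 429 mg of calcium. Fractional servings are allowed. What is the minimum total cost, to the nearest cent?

Check every corner: each single food scaled to meet both minima, and each pair solved so both constraints bind.
sunflower seeds only: max(5/2, 429/23) = 18.65 servings → $9.33.
tofu only: max(5/1, 429/196) = 5 servings → $7.00.
sunflower seeds + tofu with both tight: 1.493 servings and 2.014 servings → $3.57.
So the least-cost plan costs $3.57.

$3.57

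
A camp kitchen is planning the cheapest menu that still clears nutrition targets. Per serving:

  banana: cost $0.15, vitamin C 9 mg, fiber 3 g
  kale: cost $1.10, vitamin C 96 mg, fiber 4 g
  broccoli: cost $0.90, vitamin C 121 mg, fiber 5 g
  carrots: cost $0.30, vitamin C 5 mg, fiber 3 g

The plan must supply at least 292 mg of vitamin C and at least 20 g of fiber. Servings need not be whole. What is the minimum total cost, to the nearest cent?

This is a tiny linear program; its minimum lies at a vertex of the feasible set. List the vertices and price them.
banana only: max(292/9, 20/3) = 32.44 servings → $4.87.
kale only: max(292/96, 20/4) = 5 servings → $5.50.
broccoli only: max(292/121, 20/5) = 4 servings → $3.60.
carrots only: max(292/5, 20/3) = 58.4 servings → $17.52.
banana + kale with both tight: 2.984 servings and 2.762 servings → $3.49.
banana + broccoli with both tight: 3.019 servings and 2.189 servings → $2.42.
banana + carrots: the both-tight solution has a negative serving — not a feasible corner.
kale + broccoli with both targets exact would need a negative amount; discard.
kale + carrots with both tight: 2.896 servings and 2.806 servings → $4.03.
broccoli + carrots with both tight: 2.296 servings and 2.84 servings → $2.92.
Cheapest feasible corner: $2.42.

$2.42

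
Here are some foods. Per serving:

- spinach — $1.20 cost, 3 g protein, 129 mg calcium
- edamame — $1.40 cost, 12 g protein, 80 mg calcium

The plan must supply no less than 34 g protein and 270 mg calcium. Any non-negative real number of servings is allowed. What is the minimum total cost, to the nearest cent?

Two binding constraints pin down two serving amounts, so the optimal mix uses at most two foods. The candidates are each food alone (scaled to the tighter of protein/calcium) and each pair with both constraints tight.
spinach only: max(34/3, 270/129) = 11.33 servings → $13.60.
edamame only: max(34/12, 270/80) = 3.375 servings → $4.72.
spinach + edamame with both tight: 0.3976 servings and 2.734 servings → $4.30.
The minimum over all feasible corners is $4.30.

$4.30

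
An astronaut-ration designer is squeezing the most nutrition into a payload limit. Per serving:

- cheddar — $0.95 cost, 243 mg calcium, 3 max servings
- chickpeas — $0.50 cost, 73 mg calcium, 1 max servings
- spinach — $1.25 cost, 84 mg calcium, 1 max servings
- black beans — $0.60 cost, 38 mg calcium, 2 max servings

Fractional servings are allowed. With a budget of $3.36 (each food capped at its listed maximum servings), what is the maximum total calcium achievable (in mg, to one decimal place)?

802.7 mg

Calcium per dollar: cheddar 255.8, chickpeas 146, spinach 67.2, black beans 63.33.
Take 3 servings of cheddar: spends $2.85, +729.0 mg calcium (running total 729.0 mg).
Take 1 serving of chickpeas: spends $0.50, +73.0 mg calcium (running total 802.0 mg).
Take 0.008 servings of spinach: spends $0.01, +0.7 mg calcium (running total 802.7 mg).
Greedy by best ratio exhausts the cost allowance optimally: 802.7 mg.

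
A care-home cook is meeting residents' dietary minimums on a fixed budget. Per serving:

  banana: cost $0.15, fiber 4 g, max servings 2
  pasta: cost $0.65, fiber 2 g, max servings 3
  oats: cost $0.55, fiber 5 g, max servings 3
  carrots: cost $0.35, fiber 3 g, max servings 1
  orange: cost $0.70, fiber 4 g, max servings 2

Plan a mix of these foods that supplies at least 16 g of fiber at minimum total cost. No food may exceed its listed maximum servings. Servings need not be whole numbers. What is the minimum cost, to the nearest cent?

Cost per g of fiber: banana $0.0375, oats $0.1100, carrots $0.1167, orange $0.1750, pasta $0.3250.
Take 2 servings of banana: +8.0 g fiber for $0.30 (total $0.30, still need 8.0 g).
Take 1.6 servings of oats: +8.0 g fiber for $0.88 (total $1.18, still need 0.0 g).
Filling from the cheapest source first is optimal under one linear minimum: $1.18.

$1.18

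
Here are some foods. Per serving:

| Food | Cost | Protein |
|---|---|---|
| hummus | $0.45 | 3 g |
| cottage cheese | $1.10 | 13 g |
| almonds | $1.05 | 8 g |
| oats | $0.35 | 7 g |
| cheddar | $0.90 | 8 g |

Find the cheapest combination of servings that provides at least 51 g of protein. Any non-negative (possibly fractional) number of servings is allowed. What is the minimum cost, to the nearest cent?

$2.55

Cost per g of protein: oats $0.0500, cottage cheese $0.0846, cheddar $0.1125, almonds $0.1313, hummus $0.1500.
With no serving limits, use only oats: 51 g / 7 g = 7.286 servings × $0.35 = $2.55.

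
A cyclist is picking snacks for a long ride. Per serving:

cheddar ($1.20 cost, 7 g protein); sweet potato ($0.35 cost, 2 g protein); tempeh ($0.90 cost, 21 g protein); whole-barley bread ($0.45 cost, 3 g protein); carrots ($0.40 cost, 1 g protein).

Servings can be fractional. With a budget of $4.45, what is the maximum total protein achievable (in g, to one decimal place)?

103.8 g

Protein per dollar: tempeh 23.33, whole-barley bread 6.667, cheddar 5.833, sweet potato 5.714, carrots 2.5.
With no serving limits, spend the whole cost allowance on tempeh: $4.45 / $0.90 × 21 g = 103.8 g.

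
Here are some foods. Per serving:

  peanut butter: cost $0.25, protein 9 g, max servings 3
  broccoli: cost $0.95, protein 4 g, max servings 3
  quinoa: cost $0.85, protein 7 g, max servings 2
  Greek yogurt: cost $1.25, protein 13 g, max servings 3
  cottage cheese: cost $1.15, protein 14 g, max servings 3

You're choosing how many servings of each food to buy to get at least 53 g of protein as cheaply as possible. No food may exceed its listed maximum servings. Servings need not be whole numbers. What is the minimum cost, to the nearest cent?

Cost per g of protein: peanut butter $0.0278, cottage cheese $0.0821, Greek yogurt $0.0962, quinoa $0.1214, broccoli $0.2375.
Take 3 servings of peanut butter: +27.0 g protein for $0.75 (total $0.75, still need 26.0 g).
Take 1.857 servings of cottage cheese: +26.0 g protein for $2.14 (total $2.89, still need 0.0 g).
Greedy by cheapest-per-g is optimal for a single linear constraint, so the minimum cost is $2.89.

$2.89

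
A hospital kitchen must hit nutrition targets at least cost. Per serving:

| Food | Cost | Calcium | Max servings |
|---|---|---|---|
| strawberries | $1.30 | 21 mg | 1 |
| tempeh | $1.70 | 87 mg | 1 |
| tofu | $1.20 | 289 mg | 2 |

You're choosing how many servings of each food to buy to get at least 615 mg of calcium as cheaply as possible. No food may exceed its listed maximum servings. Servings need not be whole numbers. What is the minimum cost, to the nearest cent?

Cost per mg of calcium: tofu $0.0042, tempeh $0.0195, strawberries $0.0619.
Take 2 servings of tofu: +578.0 mg calcium for $2.40 (total $2.40, still need 37.0 mg).
Take 0.4253 servings of tempeh: +37.0 mg calcium for $0.72 (total $3.12, still need 0.0 mg).
Filling from the cheapest source first is optimal under one linear minimum: $3.12.

$3.12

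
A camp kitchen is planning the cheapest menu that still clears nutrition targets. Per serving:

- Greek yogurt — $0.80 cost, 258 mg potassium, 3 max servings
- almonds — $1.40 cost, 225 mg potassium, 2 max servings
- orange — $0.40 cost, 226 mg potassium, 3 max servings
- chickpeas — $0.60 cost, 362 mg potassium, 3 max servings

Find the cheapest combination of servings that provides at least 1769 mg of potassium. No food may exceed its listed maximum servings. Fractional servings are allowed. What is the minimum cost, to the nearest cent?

$3.02

Cost per mg of potassium: chickpeas $0.0017, orange $0.0018, Greek yogurt $0.0031, almonds $0.0062.
Take 3 servings of chickpeas: +1086.0 mg potassium for $1.80 (total $1.80, still need 683.0 mg).
Take 3 servings of orange: +678.0 mg potassium for $1.20 (total $3.00, still need 5.0 mg).
Take 0.01938 servings of Greek yogurt: +5.0 mg potassium for $0.02 (total $3.02, still need 0.0 mg).
Filling from the cheapest source first is optimal under one linear minimum: $3.02.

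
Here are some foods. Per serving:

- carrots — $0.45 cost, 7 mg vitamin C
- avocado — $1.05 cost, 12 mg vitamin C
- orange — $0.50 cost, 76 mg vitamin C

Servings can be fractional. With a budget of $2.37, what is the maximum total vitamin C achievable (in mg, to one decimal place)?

360.2 mg

Vitamin C per dollar: orange 152, carrots 15.56, avocado 11.43.
With no serving limits, spend the whole cost allowance on orange: $2.37 / $0.50 × 76 mg = 360.2 mg.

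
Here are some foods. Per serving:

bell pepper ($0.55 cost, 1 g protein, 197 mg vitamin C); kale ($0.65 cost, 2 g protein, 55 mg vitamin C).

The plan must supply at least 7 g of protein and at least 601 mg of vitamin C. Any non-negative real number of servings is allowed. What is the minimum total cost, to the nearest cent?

Check every corner: each single food scaled to meet both minima, and each pair solved so both constraints bind.
bell pepper only: max(7/1, 601/197) = 7 servings → $3.85.
kale only: max(7/2, 601/55) = 10.93 servings → $7.10.
bell pepper + kale with both tight: 2.41 servings and 2.295 servings → $2.82.
Cheapest feasible corner: $2.82.

$2.82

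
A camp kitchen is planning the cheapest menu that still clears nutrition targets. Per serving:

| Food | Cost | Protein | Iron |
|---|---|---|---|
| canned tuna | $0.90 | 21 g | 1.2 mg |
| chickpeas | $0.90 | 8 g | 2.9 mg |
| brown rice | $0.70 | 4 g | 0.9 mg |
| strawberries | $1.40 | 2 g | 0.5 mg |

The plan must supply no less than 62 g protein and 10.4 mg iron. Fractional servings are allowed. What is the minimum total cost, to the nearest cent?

$4.22

The cheapest plan sits at a corner of the feasible region — with two constraints it uses at most two foods.
canned tuna only: max(62/21, 10.4/1.2) = 8.667 servings → $7.80.
chickpeas only: max(62/8, 10.4/2.9) = 7.75 servings → $6.97.
brown rice only: max(62/4, 10.4/0.9) = 15.5 servings → $10.85.
strawberries only: max(62/2, 10.4/0.5) = 31 servings → $43.40.
canned tuna + chickpeas with both tight: 1.883 servings and 2.807 servings → $4.22.
canned tuna + brown rice with both tight: 1.007 servings and 10.21 servings → $8.06.
canned tuna + strawberries with both tight: 1.259 servings and 17.78 servings → $26.02.
chickpeas + brown rice: the both-tight solution has a negative serving — not a feasible corner.
chickpeas + strawberries with both targets exact would need a negative amount; discard.
brown rice + strawberries: intersection lies outside the first quadrant.
The minimum over all feasible corners is $4.22.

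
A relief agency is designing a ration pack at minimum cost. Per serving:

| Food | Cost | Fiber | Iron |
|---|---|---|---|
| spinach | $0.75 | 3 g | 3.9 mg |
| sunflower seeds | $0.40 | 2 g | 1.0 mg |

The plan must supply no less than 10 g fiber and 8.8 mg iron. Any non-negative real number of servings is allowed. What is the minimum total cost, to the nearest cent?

$2.24

This is a tiny linear program; its minimum lies at a vertex of the feasible set. List the vertices and price them.
spinach only: max(10/3, 8.8/3.9) = 3.333 servings → $2.50.
sunflower seeds only: max(10/2, 8.8/1.0) = 8.8 servings → $3.52.
spinach + sunflower seeds with both tight: 1.583 servings and 2.625 servings → $2.24.
Cheapest feasible corner: $2.24.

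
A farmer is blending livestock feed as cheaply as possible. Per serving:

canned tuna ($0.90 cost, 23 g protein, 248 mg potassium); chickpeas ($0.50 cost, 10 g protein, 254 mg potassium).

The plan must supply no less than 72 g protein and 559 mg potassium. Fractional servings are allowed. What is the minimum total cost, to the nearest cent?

For a min-cost LP with two ≥-constraints, a basic feasible solution has at most two positive variables.
canned tuna only: max(72/23, 559/248) = 3.13 servings → $2.82.
chickpeas only: max(72/10, 559/254) = 7.2 servings → $3.60.
canned tuna + chickpeas with both targets exact would need a negative amount; discard.
So the least-cost plan costs $2.82.

$2.82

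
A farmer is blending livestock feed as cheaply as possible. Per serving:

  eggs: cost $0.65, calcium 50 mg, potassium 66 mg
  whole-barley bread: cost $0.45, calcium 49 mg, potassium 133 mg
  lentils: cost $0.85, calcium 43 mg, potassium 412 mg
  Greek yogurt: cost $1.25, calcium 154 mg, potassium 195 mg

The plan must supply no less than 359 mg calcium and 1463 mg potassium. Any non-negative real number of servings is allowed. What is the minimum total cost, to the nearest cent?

$4.05

Two binding constraints pin down two serving amounts, so the optimal mix uses at most two foods. The candidates are each food alone (scaled to the tighter of calcium/potassium) and each pair with both constraints tight.
eggs only: max(359/50, 1463/66) = 22.17 servings → $14.41.
whole-barley bread only: max(359/49, 1463/133) = 11 servings → $4.95.
lentils only: max(359/43, 1463/412) = 8.349 servings → $7.10.
Greek yogurt only: max(359/154, 1463/195) = 7.503 servings → $9.38.
eggs + whole-barley bread: intersection lies outside the first quadrant.
eggs + lentils with both tight: 4.785 servings and 2.784 servings → $5.48.
eggs + Greek yogurt with both targets exact would need a negative amount; discard.
whole-barley bread + lentils with both tight: 5.875 servings and 1.655 servings → $4.05.
whole-barley bread + Greek yogurt: the both-tight solution has a negative serving — not a feasible corner.
lentils + Greek yogurt with both tight: 2.82 servings and 1.544 servings → $4.33.
So the least-cost plan costs $4.05.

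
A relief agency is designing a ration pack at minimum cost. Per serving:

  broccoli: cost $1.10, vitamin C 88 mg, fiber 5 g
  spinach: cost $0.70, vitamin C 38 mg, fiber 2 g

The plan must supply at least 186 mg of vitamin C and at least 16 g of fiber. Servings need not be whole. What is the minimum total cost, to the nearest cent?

$3.52

The cheapest plan sits at a corner of the feasible region — with two constraints it uses at most two foods.
broccoli only: max(186/88, 16/5) = 3.2 servings → $3.52.
spinach only: max(186/38, 16/2) = 8 servings → $5.60.
broccoli + spinach with both targets exact would need a negative amount; discard.
The minimum over all feasible corners is $3.52.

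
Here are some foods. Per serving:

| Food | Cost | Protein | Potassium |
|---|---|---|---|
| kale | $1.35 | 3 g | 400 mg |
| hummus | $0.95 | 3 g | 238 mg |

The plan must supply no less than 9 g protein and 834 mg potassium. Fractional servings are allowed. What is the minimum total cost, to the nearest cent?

$3.15

For a min-cost LP with two ≥-constraints, a basic feasible solution has at most two positive variables.
kale only: max(9/3, 834/400) = 3 servings → $4.05.
hummus only: max(9/3, 834/238) = 3.504 servings → $3.33.
kale + hummus with both tight: 0.7407 servings and 2.259 servings → $3.15.
Cheapest feasible corner: $3.15.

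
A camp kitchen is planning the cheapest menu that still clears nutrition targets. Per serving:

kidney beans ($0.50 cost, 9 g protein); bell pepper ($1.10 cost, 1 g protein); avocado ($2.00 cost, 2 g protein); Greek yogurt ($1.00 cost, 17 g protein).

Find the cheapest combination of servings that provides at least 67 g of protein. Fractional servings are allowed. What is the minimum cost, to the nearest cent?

$3.72

Cost per g of protein: kidney beans $0.0556, Greek yogurt $0.0588, avocado $1.0000, bell pepper $1.1000.
With no serving limits, use only kidney beans: 67 g / 9 g = 7.444 servings × $0.50 = $3.72.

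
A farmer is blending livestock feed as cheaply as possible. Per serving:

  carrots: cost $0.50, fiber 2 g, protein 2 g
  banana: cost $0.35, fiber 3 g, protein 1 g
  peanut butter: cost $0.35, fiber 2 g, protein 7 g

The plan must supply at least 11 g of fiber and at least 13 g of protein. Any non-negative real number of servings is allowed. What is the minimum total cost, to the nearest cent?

carrots only: max(11/2, 13/2) = 6.5 servings → $3.25.
banana only: max(11/3, 13/1) = 13 servings → $4.55.
peanut butter only: max(11/2, 13/7) = 5.5 servings → $1.93.
carrots + banana: intersection lies outside the first quadrant.
carrots + peanut butter with both tight: 5.1 servings and 0.4 servings → $2.69.
banana + peanut butter with both tight: 2.684 servings and 1.474 servings → $1.46.
So the least-cost plan costs $1.46.

$1.46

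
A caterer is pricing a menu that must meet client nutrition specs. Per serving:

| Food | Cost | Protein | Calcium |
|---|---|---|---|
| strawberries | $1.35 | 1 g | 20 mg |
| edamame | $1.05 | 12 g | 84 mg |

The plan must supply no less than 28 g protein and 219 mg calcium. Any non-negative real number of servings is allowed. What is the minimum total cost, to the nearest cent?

$2.74

For a min-cost LP with two ≥-constraints, a basic feasible solution has at most two positive variables.
strawberries only: max(28/1, 219/20) = 28 servings → $37.80.
edamame only: max(28/12, 219/84) = 2.607 servings → $2.74.
strawberries + edamame with both tight: 1.769 servings and 2.186 servings → $4.68.
So the least-cost plan costs $2.74.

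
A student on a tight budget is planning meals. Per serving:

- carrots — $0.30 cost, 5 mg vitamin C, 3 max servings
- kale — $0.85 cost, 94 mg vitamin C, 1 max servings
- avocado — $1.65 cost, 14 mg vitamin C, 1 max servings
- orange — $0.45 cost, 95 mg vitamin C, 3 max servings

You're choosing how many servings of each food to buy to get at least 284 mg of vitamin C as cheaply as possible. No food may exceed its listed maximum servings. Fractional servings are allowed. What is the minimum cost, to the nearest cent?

Cost per mg of vitamin C: orange $0.0047, kale $0.0090, carrots $0.0600, avocado $0.1179.
Take 2.989 servings of orange: +284.0 mg vitamin C for $1.35 (total $1.35, still need 0.0 mg).
Greedy by cheapest-per-mg is optimal for a single linear constraint, so the minimum cost is $1.35.

$1.35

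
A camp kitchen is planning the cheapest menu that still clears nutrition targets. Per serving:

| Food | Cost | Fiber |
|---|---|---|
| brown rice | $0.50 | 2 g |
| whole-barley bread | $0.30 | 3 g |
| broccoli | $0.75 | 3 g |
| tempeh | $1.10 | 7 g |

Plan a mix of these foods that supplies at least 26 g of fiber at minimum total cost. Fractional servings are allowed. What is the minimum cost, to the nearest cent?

Cost per g of fiber: whole-barley bread $0.1000, tempeh $0.1571, brown rice $0.2500, broccoli $0.2500.
With no serving limits, use only whole-barley bread: 26 g / 3 g = 8.667 servings × $0.30 = $2.60.

$2.60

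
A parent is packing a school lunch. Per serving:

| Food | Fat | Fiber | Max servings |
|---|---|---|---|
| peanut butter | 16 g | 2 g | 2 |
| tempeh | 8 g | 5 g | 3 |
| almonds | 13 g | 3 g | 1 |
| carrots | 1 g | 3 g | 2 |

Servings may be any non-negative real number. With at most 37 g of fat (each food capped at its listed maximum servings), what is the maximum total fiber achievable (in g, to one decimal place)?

23.5 g

Fiber per g fat: carrots 3, tempeh 0.625, almonds 0.2308, peanut butter 0.125.
Take 2 servings of carrots: uses 2 g fat, +6.0 g fiber (running total 6.0 g).
Take 3 servings of tempeh: uses 24 g fat, +15.0 g fiber (running total 21.0 g).
Take 0.8462 servings of almonds: uses 11 g fat, +2.5 g fiber (running total 23.5 g).
Filling greedily by fiber-per-g fat is optimal for one linear limit, giving 23.5 g.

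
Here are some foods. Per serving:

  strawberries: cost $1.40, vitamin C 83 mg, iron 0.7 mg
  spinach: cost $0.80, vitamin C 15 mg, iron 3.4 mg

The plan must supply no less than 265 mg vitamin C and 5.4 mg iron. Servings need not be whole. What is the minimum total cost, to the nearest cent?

$5.00

At the optimum either one food covers both requirements or two foods hit both targets exactly; no other combination can be cheaper.
strawberries only: max(265/83, 5.4/0.7) = 7.714 servings → $10.80.
spinach only: max(265/15, 5.4/3.4) = 17.67 servings → $14.13.
strawberries + spinach with both tight: 3.018 servings and 0.9669 servings → $5.00.
The minimum over all feasible corners is $5.00.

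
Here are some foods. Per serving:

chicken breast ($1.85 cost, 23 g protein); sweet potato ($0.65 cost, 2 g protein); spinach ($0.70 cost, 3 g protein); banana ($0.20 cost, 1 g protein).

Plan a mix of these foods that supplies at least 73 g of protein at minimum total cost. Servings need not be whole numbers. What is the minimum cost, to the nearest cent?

$5.87

Cost per g of protein: chicken breast $0.0804, banana $0.2000, spinach $0.2333, sweet potato $0.3250.
With no serving limits, use only chicken breast: 73 g / 23 g = 3.174 servings × $1.85 = $5.87.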